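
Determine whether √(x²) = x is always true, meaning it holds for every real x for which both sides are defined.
No, this is NOT an identity.

Claim: √(x²) = x.
Test a specific point where both sides are defined: x = -3.
LHS = √(x²) ≈ 3.0000
RHS = x ≈ -3.0000
Since 3.0000 ≠ -3.0000, the equation fails at this point, so it cannot hold for every real x for which both sides are defined.
√(x²) = |x|, which differs from x whenever x < 0 (both sides are defined for every real x).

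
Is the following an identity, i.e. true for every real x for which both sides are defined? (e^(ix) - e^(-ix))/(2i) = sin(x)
Claim: (e^(ix) - e^(-ix))/(2i) = sin(x).
Reasoning: By Euler's formula e^(ix) = cos(x) + i·sin(x) and e^(-ix) = cos(x) - i·sin(x). Subtracting cancels the cosine terms: e^(ix) - e^(-ix) = 2i·sin(x); divide by 2i.
So the two sides agree for every real x for which both sides are defined.

Conclusion: Yes, this is an identity.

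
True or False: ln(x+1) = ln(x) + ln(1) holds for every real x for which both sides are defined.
False.

Claim: ln(x+1) = ln(x) + ln(1).
Test a specific point where both sides are defined: x = 1/2.
LHS = ln(x+1) ≈ 0.4055
RHS = ln(x) + ln(1) ≈ -0.6931
Since 0.4055 ≠ -0.6931, the equation fails at this point, so it cannot hold for every real x for which both sides are defined.
ln(1) = 0, so the right side is just ln(x), which differs from ln(x+1).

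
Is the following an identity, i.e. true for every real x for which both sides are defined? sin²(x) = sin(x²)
Claim: sin²(x) = sin(x²).
Test a specific point where both sides are defined: x = π.
LHS = sin²(x) ≈ 0.0000
RHS = sin(x²) ≈ -0.4303
Since 0.0000 ≠ -0.4303, the equation fails at this point, so it cannot hold for every real x for which both sides are defined.
sin²(x) means (sin x)², squaring the output; sin(x²) squares the input. These are different functions.

Conclusion: No, this is NOT an identity.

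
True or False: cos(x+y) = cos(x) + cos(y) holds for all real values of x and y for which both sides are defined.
False.

Claim: cos(x+y) = cos(x) + cos(y).
Test a specific point where both sides are defined: x = 3π/4, y = 3π/4.
LHS = cos(x+y) ≈ 0.0000
RHS = cos(x) + cos(y) ≈ -1.4142
Since 0.0000 ≠ -1.4142, the equation fails at this point, so it cannot hold for all real values of x and y for which both sides are defined.
The correct expansion is cos(x+y) = cos(x)cos(y) - sin(x)sin(y); cosine is not additive.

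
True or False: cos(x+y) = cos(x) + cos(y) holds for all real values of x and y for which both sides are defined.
Claim: cos(x+y) = cos(x) + cos(y).
Test a specific point where both sides are defined: x = π/3, y = π/4.
LHS = cos(x+y) ≈ -0.2588
RHS = cos(x) + cos(y) ≈ 1.2071
Since -0.2588 ≠ 1.2071, the equation fails at this point, so it cannot hold for all real values of x and y for which both sides are defined.
The correct expansion is cos(x+y) = cos(x)cos(y) - sin(x)sin(y); cosine is not additive.

Conclusion: False.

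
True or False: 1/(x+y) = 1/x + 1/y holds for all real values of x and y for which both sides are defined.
Claim: 1/(x+y) = 1/x + 1/y.
Test a specific point where both sides are defined: x = 2, y = 1/2.
LHS = 1/(x+y) ≈ 0.4000
RHS = 1/x + 1/y ≈ 2.5000
Since 0.4000 ≠ 2.5000, the equation fails at this point, so it cannot hold for all real values of x and y for which both sides are defined.
1/x + 1/y = (x+y)/(xy), which is not 1/(x+y).

Conclusion: False.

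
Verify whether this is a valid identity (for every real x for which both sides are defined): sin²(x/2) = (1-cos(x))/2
Claim: sin²(x/2) = (1-cos(x))/2.
Reasoning: Use cos(2θ) = 1 - 2sin²θ with θ = x/2: cos(x) = 1 - 2sin²(x/2). Solving for sin²(x/2) gives (1 - cos(x))/2.
So the two sides agree for every real x for which both sides are defined.

Conclusion: Yes, this is an identity.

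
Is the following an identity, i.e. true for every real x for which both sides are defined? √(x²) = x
Claim: √(x²) = x.
Test a specific point where both sides are defined: x = -2.
LHS = √(x²) ≈ 2.0000
RHS = x ≈ -2.0000
Since 2.0000 ≠ -2.0000, the equation fails at this point, so it cannot hold for every real x for which both sides are defined.
√(x²) = |x|, which differs from x whenever x < 0 (both sides are defined for every real x).

Conclusion: No, this is NOT an identity.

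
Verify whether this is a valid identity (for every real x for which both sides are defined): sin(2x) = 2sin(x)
Claim: sin(2x) = 2sin(x).
Test a specific point where both sides are defined: x = 2π/3.
LHS = sin(2x) ≈ -0.8660
RHS = 2sin(x) ≈ 1.7321
Since -0.8660 ≠ 1.7321, the equation fails at this point, so it cannot hold for every real x for which both sides are defined.
The correct double-angle formula is sin(2x) = 2sin(x)cos(x).

Conclusion: No, this is NOT an identity.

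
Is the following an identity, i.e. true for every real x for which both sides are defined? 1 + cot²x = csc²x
Yes, this is an identity.

Claim: 1 + cot²x = csc²x.
Reasoning: Start from sin²x + cos²x = 1 and divide every term by sin²x (allowed wherever cot x and csc x are defined): 1 + cot²x = 1/sin²x = csc²x.
So the two sides agree for every real x for which both sides are defined.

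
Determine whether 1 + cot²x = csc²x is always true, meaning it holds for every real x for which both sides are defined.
Yes, this is an identity.

Claim: 1 + cot²x = csc²x.
Reasoning: Start from sin²x + cos²x = 1 and divide every term by sin²x (allowed wherever cot x and csc x are defined): 1 + cot²x = 1/sin²x = csc²x.
So the two sides agree for every real x for which both sides are defined.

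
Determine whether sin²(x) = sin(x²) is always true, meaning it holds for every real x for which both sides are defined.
No, this is NOT an identity.

Claim: sin²(x) = sin(x²).
Test a specific point where both sides are defined: x = -π/2.
LHS = sin²(x) ≈ 1.0000
RHS = sin(x²) ≈ 0.6243
Since 1.0000 ≠ 0.6243, the equation fails at this point, so it cannot hold for every real x for which both sides are defined.
sin²(x) means (sin x)², squaring the output; sin(x²) squares the input. These are different functions.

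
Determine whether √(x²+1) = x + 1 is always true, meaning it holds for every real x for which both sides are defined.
Claim: √(x²+1) = x + 1.
Test a specific point where both sides are defined: x = 1/2.
LHS = √(x²+1) ≈ 1.1180
RHS = x + 1 ≈ 1.5000
Since 1.1180 ≠ 1.5000, the equation fails at this point, so it cannot hold for every real x for which both sides are defined.
(x+1)² = x² + 2x + 1 ≠ x² + 1 unless x = 0.

Conclusion: No, this is NOT an identity.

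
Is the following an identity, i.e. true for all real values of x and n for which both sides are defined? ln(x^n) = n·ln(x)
Yes, this is an identity.

Claim: ln(x^n) = n·ln(x).
Reasoning: The right side requires x > 0. For x > 0, x^n = (e^(ln x))^n = e^(n·ln x), so taking ln of both sides gives ln(x^n) = n·ln(x).
So the two sides agree for all real values of x and n for which both sides are defined.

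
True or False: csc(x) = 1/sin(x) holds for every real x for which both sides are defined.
Claim: csc(x) = 1/sin(x).
Reasoning: csc(x) is by definition the reciprocal of sin(x), wherever sin(x) ≠ 0.
So the two sides agree for every real x for which both sides are defined.

Conclusion: True.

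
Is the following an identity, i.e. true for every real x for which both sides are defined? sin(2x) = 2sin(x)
Claim: sin(2x) = 2sin(x).
Test a specific point where both sides are defined: x = -π/2.
LHS = sin(2x) ≈ 0.0000
RHS = 2sin(x) ≈ -2.0000
Since 0.0000 ≠ -2.0000, the equation fails at this point, so it cannot hold for every real x for which both sides are defined.
The correct double-angle formula is sin(2x) = 2sin(x)cos(x).

Conclusion: No, this is NOT an identity.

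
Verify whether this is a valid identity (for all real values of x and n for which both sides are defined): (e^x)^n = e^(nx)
Claim: (e^x)^n = e^(nx).
Reasoning: e^x is a positive real number, and for a positive base B and real exponent n, B^n = e^(n·ln B). With B = e^x, ln B = x, so (e^x)^n = e^(n·x).
So the two sides agree for all real values of x and n for which both sides are defined.

Conclusion: Yes, this is an identity.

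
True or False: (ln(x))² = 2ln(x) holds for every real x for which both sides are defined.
Claim: (ln(x))² = 2ln(x).
Test a specific point where both sides are defined: x = 3/2.
LHS = (ln(x))² ≈ 0.1644
RHS = 2ln(x) ≈ 0.8109
Since 0.1644 ≠ 0.8109, the equation fails at this point, so it cannot hold for every real x for which both sides are defined.
2ln(x) equals ln(x²), which is not the same as (ln x)².

Conclusion: False.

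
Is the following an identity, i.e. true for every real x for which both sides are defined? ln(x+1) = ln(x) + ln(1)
Claim: ln(x+1) = ln(x) + ln(1).
Test a specific point where both sides are defined: x = 3/2.
LHS = ln(x+1) ≈ 0.9163
RHS = ln(x) + ln(1) ≈ 0.4055
Since 0.9163 ≠ 0.4055, the equation fails at this point, so it cannot hold for every real x for which both sides are defined.
ln(1) = 0, so the right side is just ln(x), which differs from ln(x+1).

Conclusion: No, this is NOT an identity.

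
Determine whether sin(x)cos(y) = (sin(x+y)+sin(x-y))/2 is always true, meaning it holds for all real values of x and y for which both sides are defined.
Yes, this is an identity.

Claim: sin(x)cos(y) = (sin(x+y)+sin(x-y))/2.
Reasoning: sin(x+y) = sin(x)cos(y) + cos(x)sin(y) and sin(x-y) = sin(x)cos(y) - cos(x)sin(y). Adding, sin(x+y) + sin(x-y) = 2sin(x)cos(y); divide by 2.
So the two sides agree for all real values of x and y for which both sides are defined.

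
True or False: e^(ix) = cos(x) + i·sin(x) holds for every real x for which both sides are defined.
Claim: e^(ix) = cos(x) + i·sin(x).
Reasoning: Euler's formula. Expand e^(ix) = Σ (ix)^k / k!. Since i² = -1, the even-k terms are Σ (-1)^m x^(2m)/(2m)! = cos(x) and the odd-k terms are i · Σ (-1)^m x^(2m+1)/(2m+1)! = i·sin(x).
So the two sides agree for every real x for which both sides are defined.

Conclusion: True.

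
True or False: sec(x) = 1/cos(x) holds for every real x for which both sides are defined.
Claim: sec(x) = 1/cos(x).
Reasoning: sec(x) is by definition the reciprocal of cos(x), wherever cos(x) ≠ 0.
So the two sides agree for every real x for which both sides are defined.

Conclusion: True.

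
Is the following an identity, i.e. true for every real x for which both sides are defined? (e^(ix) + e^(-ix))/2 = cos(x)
Claim: (e^(ix) + e^(-ix))/2 = cos(x).
Reasoning: By Euler's formula e^(ix) = cos(x) + i·sin(x) and e^(-ix) = cos(x) - i·sin(x). Adding cancels the sine terms: e^(ix) + e^(-ix) = 2cos(x); divide by 2.
So the two sides agree for every real x for which both sides are defined.

Conclusion: Yes, this is an identity.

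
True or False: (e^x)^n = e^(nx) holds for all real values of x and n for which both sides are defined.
True.

Claim: (e^x)^n = e^(nx).
Reasoning: e^x is a positive real number, and for a positive base B and real exponent n, B^n = e^(n·ln B). With B = e^x, ln B = x, so (e^x)^n = e^(n·x).
So the two sides agree for all real values of x and n for which both sides are defined.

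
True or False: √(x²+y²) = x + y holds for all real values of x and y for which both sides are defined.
Claim: √(x²+y²) = x + y.
Test a specific point where both sides are defined: x = -3, y = 1.
LHS = √(x²+y²) ≈ 3.1623
RHS = x + y ≈ -2.0000
Since 3.1623 ≠ -2.0000, the equation fails at this point, so it cannot hold for all real values of x and y for which both sides are defined.
(x+y)² = x² + 2xy + y², not x² + y², so the square root does not split this way.

Conclusion: False.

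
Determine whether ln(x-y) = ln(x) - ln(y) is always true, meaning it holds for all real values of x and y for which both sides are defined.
Claim: ln(x-y) = ln(x) - ln(y).
Test a specific point where both sides are defined: x = 5, y = 3.
LHS = ln(x-y) ≈ 0.6931
RHS = ln(x) - ln(y) ≈ 0.5108
Since 0.6931 ≠ 0.5108, the equation fails at this point, so it cannot hold for all real values of x and y for which both sides are defined.
ln(x) - ln(y) = ln(x/y), not ln(x-y).

Conclusion: No, this is NOT an identity.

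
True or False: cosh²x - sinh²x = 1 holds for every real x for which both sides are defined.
Claim: cosh²x - sinh²x = 1.
Reasoning: With cosh(x) = (e^x + e^-x)/2 and sinh(x) = (e^x - e^-x)/2: cosh²x = (e^(2x) + 2 + e^(-2x))/4 and sinh²x = (e^(2x) - 2 + e^(-2x))/4. Subtracting leaves 4/4 = 1.
So the two sides agree for every real x for which both sides are defined.

Conclusion: True.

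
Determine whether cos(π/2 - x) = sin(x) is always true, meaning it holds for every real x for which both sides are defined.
Claim: cos(π/2 - x) = sin(x).
Reasoning: Use cos(u - v) = cos(u)cos(v) + sin(u)sin(v) with u = π/2, v = x: cos(π/2)cos(x) + sin(π/2)sin(x) = 0·cos(x) + 1·sin(x) = sin(x).
So the two sides agree for every real x for which both sides are defined.

Conclusion: Yes, this is an identity.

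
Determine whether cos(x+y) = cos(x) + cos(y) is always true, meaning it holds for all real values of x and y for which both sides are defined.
Claim: cos(x+y) = cos(x) + cos(y).
Test a specific point where both sides are defined: x = π/6, y = -π/3.
LHS = cos(x+y) ≈ 0.8660
RHS = cos(x) + cos(y) ≈ 1.3660
Since 0.8660 ≠ 1.3660, the equation fails at this point, so it cannot hold for all real values of x and y for which both sides are defined.
The correct expansion is cos(x+y) = cos(x)cos(y) - sin(x)sin(y); cosine is not additive.

Conclusion: No, this is NOT an identity.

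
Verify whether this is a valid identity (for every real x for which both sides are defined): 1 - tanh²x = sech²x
Yes, this is an identity.

Claim: 1 - tanh²x = sech²x.
Reasoning: Divide cosh²x - sinh²x = 1 through by cosh²x (never zero): 1 - tanh²x = 1/cosh²x = sech²x.
So the two sides agree for every real x for which both sides are defined.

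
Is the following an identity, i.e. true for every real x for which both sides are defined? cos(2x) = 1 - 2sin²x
Yes, this is an identity.

Claim: cos(2x) = 1 - 2sin²x.
Reasoning: cos(2x) = cos²x - sin²x. Replace cos²x by 1 - sin²x: (1 - sin²x) - sin²x = 1 - 2sin²x.
So the two sides agree for every real x for which both sides are defined.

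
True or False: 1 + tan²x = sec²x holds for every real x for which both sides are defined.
True.

Claim: 1 + tan²x = sec²x.
Reasoning: Start from sin²x + cos²x = 1 and divide every term by cos²x (allowed wherever tan x and sec x are defined): tan²x + 1 = 1/cos²x = sec²x.
So the two sides agree for every real x for which both sides are defined.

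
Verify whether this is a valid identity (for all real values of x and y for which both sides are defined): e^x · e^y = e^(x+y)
Yes, this is an identity.

Claim: e^x · e^y = e^(x+y).
Reasoning: This is the law of exponents for a common base: multiplying powers adds exponents. E.g. from the series, (Σ x^j/j!)(Σ y^k/k!) = Σ_m (Σ_{j+k=m} x^j y^k/(j!k!)) = Σ_m (x+y)^m/m! by the binomial theorem.
So the two sides agree for all real values of x and y for which both sides are defined.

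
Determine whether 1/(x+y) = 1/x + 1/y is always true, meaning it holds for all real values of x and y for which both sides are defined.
No, this is NOT an identity.

Claim: 1/(x+y) = 1/x + 1/y.
Test a specific point where both sides are defined: x = -2, y = -3.
LHS = 1/(x+y) ≈ -0.2000
RHS = 1/x + 1/y ≈ -0.8333
Since -0.2000 ≠ -0.8333, the equation fails at this point, so it cannot hold for all real values of x and y for which both sides are defined.
1/x + 1/y = (x+y)/(xy), which is not 1/(x+y).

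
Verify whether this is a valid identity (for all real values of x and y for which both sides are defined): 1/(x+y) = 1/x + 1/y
No, this is NOT an identity.

Claim: 1/(x+y) = 1/x + 1/y.
Test a specific point where both sides are defined: x = 3, y = 2.
LHS = 1/(x+y) ≈ 0.2000
RHS = 1/x + 1/y ≈ 0.8333
Since 0.2000 ≠ 0.8333, the equation fails at this point, so it cannot hold for all real values of x and y for which both sides are defined.
1/x + 1/y = (x+y)/(xy), which is not 1/(x+y).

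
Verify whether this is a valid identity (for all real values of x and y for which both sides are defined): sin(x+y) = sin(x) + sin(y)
No, this is NOT an identity.

Claim: sin(x+y) = sin(x) + sin(y).
Test a specific point where both sides are defined: x = 2π/3, y = -π/6.
LHS = sin(x+y) ≈ 1.0000
RHS = sin(x) + sin(y) ≈ 0.3660
Since 1.0000 ≠ 0.3660, the equation fails at this point, so it cannot hold for all real values of x and y for which both sides are defined.
The correct expansion is sin(x+y) = sin(x)cos(y) + cos(x)sin(y); sine is not additive.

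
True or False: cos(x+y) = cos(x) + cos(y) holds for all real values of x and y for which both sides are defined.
False.

Claim: cos(x+y) = cos(x) + cos(y).
Test a specific point where both sides are defined: x = 3π/4, y = π/4.
LHS = cos(x+y) ≈ -1.0000
RHS = cos(x) + cos(y) ≈ 0.0000
Since -1.0000 ≠ 0.0000, the equation fails at this point, so it cannot hold for all real values of x and y for which both sides are defined.
The correct expansion is cos(x+y) = cos(x)cos(y) - sin(x)sin(y); cosine is not additive.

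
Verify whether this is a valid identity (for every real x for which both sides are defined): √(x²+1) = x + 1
Claim: √(x²+1) = x + 1.
Test a specific point where both sides are defined: x = 1.
LHS = √(x²+1) ≈ 1.4142
RHS = x + 1 ≈ 2.0000
Since 1.4142 ≠ 2.0000, the equation fails at this point, so it cannot hold for every real x for which both sides are defined.
(x+1)² = x² + 2x + 1 ≠ x² + 1 unless x = 0.

Conclusion: No, this is NOT an identity.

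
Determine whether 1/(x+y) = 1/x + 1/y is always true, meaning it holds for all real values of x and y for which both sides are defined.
Claim: 1/(x+y) = 1/x + 1/y.
Test a specific point where both sides are defined: x = 2, y = 1.
LHS = 1/(x+y) ≈ 0.3333
RHS = 1/x + 1/y ≈ 1.5000
Since 0.3333 ≠ 1.5000, the equation fails at this point, so it cannot hold for all real values of x and y for which both sides are defined.
1/x + 1/y = (x+y)/(xy), which is not 1/(x+y).

Conclusion: No, this is NOT an identity.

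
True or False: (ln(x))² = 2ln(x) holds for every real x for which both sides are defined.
False.

Claim: (ln(x))² = 2ln(x).
Test a specific point where both sides are defined: x = 3/2.
LHS = (ln(x))² ≈ 0.1644
RHS = 2ln(x) ≈ 0.8109
Since 0.1644 ≠ 0.8109, the equation fails at this point, so it cannot hold for every real x for which both sides are defined.
2ln(x) equals ln(x²), which is not the same as (ln x)².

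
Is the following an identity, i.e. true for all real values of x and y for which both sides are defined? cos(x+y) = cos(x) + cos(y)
Claim: cos(x+y) = cos(x) + cos(y).
Test a specific point where both sides are defined: x = 2π/3, y = 2π/3.
LHS = cos(x+y) ≈ -0.5000
RHS = cos(x) + cos(y) ≈ -1.0000
Since -0.5000 ≠ -1.0000, the equation fails at this point, so it cannot hold for all real values of x and y for which both sides are defined.
The correct expansion is cos(x+y) = cos(x)cos(y) - sin(x)sin(y); cosine is not additive.

Conclusion: No, this is NOT an identity.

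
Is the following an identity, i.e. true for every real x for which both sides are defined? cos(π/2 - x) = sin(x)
Yes, this is an identity.

Claim: cos(π/2 - x) = sin(x).
Reasoning: Use cos(u - v) = cos(u)cos(v) + sin(u)sin(v) with u = π/2, v = x: cos(π/2)cos(x) + sin(π/2)sin(x) = 0·cos(x) + 1·sin(x) = sin(x).
So the two sides agree for every real x for which both sides are defined.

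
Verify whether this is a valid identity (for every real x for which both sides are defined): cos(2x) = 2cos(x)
Claim: cos(2x) = 2cos(x).
Test a specific point where both sides are defined: x = -π/6.
LHS = cos(2x) ≈ 0.5000
RHS = 2cos(x) ≈ 1.7321
Since 0.5000 ≠ 1.7321, the equation fails at this point, so it cannot hold for every real x for which both sides are defined.
The correct double-angle formula is cos(2x) = cos²x - sin²x.

Conclusion: No, this is NOT an identity.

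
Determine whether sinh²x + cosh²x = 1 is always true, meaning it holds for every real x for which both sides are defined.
No, this is NOT an identity.

Claim: sinh²x + cosh²x = 1.
Test a specific point where both sides are defined: x = -1.
LHS = sinh²x + cosh²x ≈ 3.7622
RHS = 1 ≈ 1.0000
Since 3.7622 ≠ 1.0000, the equation fails at this point, so it cannot hold for every real x for which both sides are defined.
The correct hyperbolic identity is cosh²x - sinh²x = 1 (a difference); the sum sinh²x + cosh²x equals cosh(2x).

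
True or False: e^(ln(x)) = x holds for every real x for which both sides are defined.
Claim: e^(ln(x)) = x.
Reasoning: For x > 0, ln(x) is by definition the exponent p such that e^p = x. Raising e to that exponent therefore returns x: e^(ln x) = x.
So the two sides agree for every real x for which both sides are defined.

Conclusion: True.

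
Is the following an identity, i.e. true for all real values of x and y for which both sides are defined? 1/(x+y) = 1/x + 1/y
No, this is NOT an identity.

Claim: 1/(x+y) = 1/x + 1/y.
Test a specific point where both sides are defined: x = 5, y = 4.
LHS = 1/(x+y) ≈ 0.1111
RHS = 1/x + 1/y ≈ 0.4500
Since 0.1111 ≠ 0.4500, the equation fails at this point, so it cannot hold for all real values of x and y for which both sides are defined.
1/x + 1/y = (x+y)/(xy), which is not 1/(x+y).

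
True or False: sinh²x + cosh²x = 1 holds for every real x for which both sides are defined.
False.

Claim: sinh²x + cosh²x = 1.
Test a specific point where both sides are defined: x = -2.
LHS = sinh²x + cosh²x ≈ 27.3082
RHS = 1 ≈ 1.0000
Since 27.3082 ≠ 1.0000, the equation fails at this point, so it cannot hold for every real x for which both sides are defined.
The correct hyperbolic identity is cosh²x - sinh²x = 1 (a difference); the sum sinh²x + cosh²x equals cosh(2x).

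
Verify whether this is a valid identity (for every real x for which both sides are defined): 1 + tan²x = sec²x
Claim: 1 + tan²x = sec²x.
Reasoning: Start from sin²x + cos²x = 1 and divide every term by cos²x (allowed wherever tan x and sec x are defined): tan²x + 1 = 1/cos²x = sec²x.
So the two sides agree for every real x for which both sides are defined.

Conclusion: Yes, this is an identity.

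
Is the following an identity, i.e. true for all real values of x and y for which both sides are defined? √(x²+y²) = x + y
No, this is NOT an identity.

Claim: √(x²+y²) = x + y.
Test a specific point where both sides are defined: x = 2, y = 3/2.
LHS = √(x²+y²) ≈ 2.5000
RHS = x + y ≈ 3.5000
Since 2.5000 ≠ 3.5000, the equation fails at this point, so it cannot hold for all real values of x and y for which both sides are defined.
(x+y)² = x² + 2xy + y², not x² + y², so the square root does not split this way.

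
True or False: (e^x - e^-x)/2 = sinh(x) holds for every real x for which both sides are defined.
True.

Claim: (e^x - e^-x)/2 = sinh(x).
Reasoning: This is exactly the definition of the hyperbolic sine: sinh(x) := (e^x - e^-x)/2.
So the two sides agree for every real x for which both sides are defined.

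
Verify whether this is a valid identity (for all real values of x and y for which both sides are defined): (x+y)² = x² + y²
Claim: (x+y)² = x² + y².
Test a specific point where both sides are defined: x = -1, y = 5.
LHS = (x+y)² ≈ 16.0000
RHS = x² + y² ≈ 26.0000
Since 16.0000 ≠ 26.0000, the equation fails at this point, so it cannot hold for all real values of x and y for which both sides are defined.
The correct expansion is (x+y)² = x² + 2xy + y²; the cross term 2xy is missing.

Conclusion: No, this is NOT an identity.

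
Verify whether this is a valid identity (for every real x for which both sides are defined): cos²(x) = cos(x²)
No, this is NOT an identity.

Claim: cos²(x) = cos(x²).
Test a specific point where both sides are defined: x = π/6.
LHS = cos²(x) ≈ 0.7500
RHS = cos(x²) ≈ 0.9627
Since 0.7500 ≠ 0.9627, the equation fails at this point, so it cannot hold for every real x for which both sides are defined.
cos²(x) means (cos x)², squaring the output; cos(x²) squares the input. These are different functions.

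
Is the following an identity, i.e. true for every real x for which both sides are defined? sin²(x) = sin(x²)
Claim: sin²(x) = sin(x²).
Test a specific point where both sides are defined: x = -π/3.
LHS = sin²(x) ≈ 0.7500
RHS = sin(x²) ≈ 0.8897
Since 0.7500 ≠ 0.8897, the equation fails at this point, so it cannot hold for every real x for which both sides are defined.
sin²(x) means (sin x)², squaring the output; sin(x²) squares the input. These are different functions.

Conclusion: No, this is NOT an identity.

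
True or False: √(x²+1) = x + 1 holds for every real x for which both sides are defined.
False.

Claim: √(x²+1) = x + 1.
Test a specific point where both sides are defined: x = -2.
LHS = √(x²+1) ≈ 2.2361
RHS = x + 1 ≈ -1.0000
Since 2.2361 ≠ -1.0000, the equation fails at this point, so it cannot hold for every real x for which both sides are defined.
(x+1)² = x² + 2x + 1 ≠ x² + 1 unless x = 0.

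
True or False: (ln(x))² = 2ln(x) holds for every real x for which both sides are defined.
False.

Claim: (ln(x))² = 2ln(x).
Test a specific point where both sides are defined: x = 5.
LHS = (ln(x))² ≈ 2.5903
RHS = 2ln(x) ≈ 3.2189
Since 2.5903 ≠ 3.2189, the equation fails at this point, so it cannot hold for every real x for which both sides are defined.
2ln(x) equals ln(x²), which is not the same as (ln x)².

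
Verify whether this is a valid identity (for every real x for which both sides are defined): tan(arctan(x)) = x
Yes, this is an identity.

Claim: tan(arctan(x)) = x.
Reasoning: For every real x, arctan(x) is by definition the angle in (-π/2, π/2) whose tangent equals x. Taking the tangent of that angle returns x.
So the two sides agree for every real x for which both sides are defined.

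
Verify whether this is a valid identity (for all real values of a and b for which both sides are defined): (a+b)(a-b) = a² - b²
Yes, this is an identity.

Claim: (a+b)(a-b) = a² - b².
Reasoning: Expand: (a+b)(a-b) = a² - ab + ba - b² = a² - b² (the cross terms cancel).
So the two sides agree for all real values of a and b for which both sides are defined.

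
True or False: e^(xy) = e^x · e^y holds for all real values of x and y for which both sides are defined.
Claim: e^(xy) = e^x · e^y.
Test a specific point where both sides are defined: x = -3, y = 5.
LHS = e^(xy) ≈ 0.0000
RHS = e^x · e^y ≈ 7.3891
Since 0.0000 ≠ 7.3891, the equation fails at this point, so it cannot hold for all real values of x and y for which both sides are defined.
e^x · e^y = e^(x+y), not e^(xy).

Conclusion: False.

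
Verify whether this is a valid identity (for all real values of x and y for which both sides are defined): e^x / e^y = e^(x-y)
Yes, this is an identity.

Claim: e^x / e^y = e^(x-y).
Reasoning: 1/e^y = e^(-y), so e^x / e^y = e^x · e^(-y) = e^(x + (-y)) = e^(x-y) by the product rule for exponents.
So the two sides agree for all real values of x and y for which both sides are defined.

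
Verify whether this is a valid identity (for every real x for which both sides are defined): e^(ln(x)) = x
Yes, this is an identity.

Claim: e^(ln(x)) = x.
Reasoning: For x > 0, ln(x) is by definition the exponent p such that e^p = x. Raising e to that exponent therefore returns x: e^(ln x) = x.
So the two sides agree for every real x for which both sides are defined.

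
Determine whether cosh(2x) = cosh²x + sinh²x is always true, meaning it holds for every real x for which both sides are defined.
Yes, this is an identity.

Claim: cosh(2x) = cosh²x + sinh²x.
Reasoning: cosh²x = (e^(2x) + 2 + e^(-2x))/4 and sinh²x = (e^(2x) - 2 + e^(-2x))/4. Adding gives (2e^(2x) + 2e^(-2x))/4 = (e^(2x) + e^(-2x))/2 = cosh(2x).
So the two sides agree for every real x for which both sides are defined.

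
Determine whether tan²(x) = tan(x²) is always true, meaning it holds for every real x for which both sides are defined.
No, this is NOT an identity.

Claim: tan²(x) = tan(x²).
Test a specific point where both sides are defined: x = 3π/4.
LHS = tan²(x) ≈ 1.0000
RHS = tan(x²) ≈ -0.8977
Since 1.0000 ≠ -0.8977, the equation fails at this point, so it cannot hold for every real x for which both sides are defined.
tan²(x) means (tan x)², squaring the output; tan(x²) squares the input. These are different functions.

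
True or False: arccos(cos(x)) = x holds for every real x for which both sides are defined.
Claim: arccos(cos(x)) = x.
Test a specific point where both sides are defined: x = -π/4.
LHS = arccos(cos(x)) ≈ 0.7854
RHS = x ≈ -0.7854
Since 0.7854 ≠ -0.7854, the equation fails at this point, so it cannot hold for every real x for which both sides are defined.
arccos only returns values in [0, π], so arccos(cos(x)) = x holds only for x in that interval, not for all real x.

Conclusion: False.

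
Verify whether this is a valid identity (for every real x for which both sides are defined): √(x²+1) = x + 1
Claim: √(x²+1) = x + 1.
Test a specific point where both sides are defined: x = -1.
LHS = √(x²+1) ≈ 1.4142
RHS = x + 1 ≈ 0.0000
Since 1.4142 ≠ 0.0000, the equation fails at this point, so it cannot hold for every real x for which both sides are defined.
(x+1)² = x² + 2x + 1 ≠ x² + 1 unless x = 0.

Conclusion: No, this is NOT an identity.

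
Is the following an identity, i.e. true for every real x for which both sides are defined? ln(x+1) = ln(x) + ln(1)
Claim: ln(x+1) = ln(x) + ln(1).
Test a specific point where both sides are defined: x = 1/2.
LHS = ln(x+1) ≈ 0.4055
RHS = ln(x) + ln(1) ≈ -0.6931
Since 0.4055 ≠ -0.6931, the equation fails at this point, so it cannot hold for every real x for which both sides are defined.
ln(1) = 0, so the right side is just ln(x), which differs from ln(x+1).

Conclusion: No, this is NOT an identity.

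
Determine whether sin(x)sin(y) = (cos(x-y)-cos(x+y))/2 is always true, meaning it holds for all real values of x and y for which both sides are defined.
Yes, this is an identity.

Claim: sin(x)sin(y) = (cos(x-y)-cos(x+y))/2.
Reasoning: cos(x-y) = cos(x)cos(y) + sin(x)sin(y) and cos(x+y) = cos(x)cos(y) - sin(x)sin(y). Subtracting, cos(x-y) - cos(x+y) = 2sin(x)sin(y); divide by 2.
So the two sides agree for all real values of x and y for which both sides are defined.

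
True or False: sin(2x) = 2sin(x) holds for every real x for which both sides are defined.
False.

Claim: sin(2x) = 2sin(x).
Test a specific point where both sides are defined: x = π/2.
LHS = sin(2x) ≈ 0.0000
RHS = 2sin(x) ≈ 2.0000
Since 0.0000 ≠ 2.0000, the equation fails at this point, so it cannot hold for every real x for which both sides are defined.
The correct double-angle formula is sin(2x) = 2sin(x)cos(x).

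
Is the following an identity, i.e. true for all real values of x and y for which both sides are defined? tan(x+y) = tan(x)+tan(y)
Claim: tan(x+y) = tan(x)+tan(y).
Test a specific point where both sides are defined: x = -π/4, y = -π/6.
LHS = tan(x+y) ≈ -3.7321
RHS = tan(x)+tan(y) ≈ -1.5774
Since -3.7321 ≠ -1.5774, the equation fails at this point, so it cannot hold for all real values of x and y for which both sides are defined.
The correct formula is tan(x+y) = (tan(x) + tan(y))/(1 - tan(x)tan(y)).

Conclusion: No, this is NOT an identity.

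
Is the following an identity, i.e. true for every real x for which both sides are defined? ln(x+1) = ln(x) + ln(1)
Claim: ln(x+1) = ln(x) + ln(1).
Test a specific point where both sides are defined: x = 1.
LHS = ln(x+1) ≈ 0.6931
RHS = ln(x) + ln(1) ≈ 0.0000
Since 0.6931 ≠ 0.0000, the equation fails at this point, so it cannot hold for every real x for which both sides are defined.
ln(1) = 0, so the right side is just ln(x), which differs from ln(x+1).

Conclusion: No, this is NOT an identity.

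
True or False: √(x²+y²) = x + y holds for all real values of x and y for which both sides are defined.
Claim: √(x²+y²) = x + y.
Test a specific point where both sides are defined: x = 5, y = -2.
LHS = √(x²+y²) ≈ 5.3852
RHS = x + y ≈ 3.0000
Since 5.3852 ≠ 3.0000, the equation fails at this point, so it cannot hold for all real values of x and y for which both sides are defined.
(x+y)² = x² + 2xy + y², not x² + y², so the square root does not split this way.

Conclusion: False.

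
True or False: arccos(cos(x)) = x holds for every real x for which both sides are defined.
False.

Claim: arccos(cos(x)) = x.
Test a specific point where both sides are defined: x = -π/6.
LHS = arccos(cos(x)) ≈ 0.5236
RHS = x ≈ -0.5236
Since 0.5236 ≠ -0.5236, the equation fails at this point, so it cannot hold for every real x for which both sides are defined.
arccos only returns values in [0, π], so arccos(cos(x)) = x holds only for x in that interval, not for all real x.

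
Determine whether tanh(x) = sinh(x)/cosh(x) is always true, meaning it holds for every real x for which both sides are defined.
Claim: tanh(x) = sinh(x)/cosh(x).
Reasoning: tanh(x) is defined as sinh(x)/cosh(x) = (e^x - e^-x)/(e^x + e^-x); cosh(x) ≥ 1 is never zero, so this holds for every real x.
So the two sides agree for every real x for which both sides are defined.

Conclusion: Yes, this is an identity.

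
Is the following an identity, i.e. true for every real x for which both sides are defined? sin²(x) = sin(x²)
Claim: sin²(x) = sin(x²).
Test a specific point where both sides are defined: x = -π/6.
LHS = sin²(x) ≈ 0.2500
RHS = sin(x²) ≈ 0.2707
Since 0.2500 ≠ 0.2707, the equation fails at this point, so it cannot hold for every real x for which both sides are defined.
sin²(x) means (sin x)², squaring the output; sin(x²) squares the input. These are different functions.

Conclusion: No, this is NOT an identity.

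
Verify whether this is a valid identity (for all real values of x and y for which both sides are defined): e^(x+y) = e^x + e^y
No, this is NOT an identity.

Claim: e^(x+y) = e^x + e^y.
Test a specific point where both sides are defined: x = -3, y = 2.
LHS = e^(x+y) ≈ 0.3679
RHS = e^x + e^y ≈ 7.4388
Since 0.3679 ≠ 7.4388, the equation fails at this point, so it cannot hold for all real values of x and y for which both sides are defined.
The correct rule is e^(x+y) = e^x · e^y (a product, not a sum).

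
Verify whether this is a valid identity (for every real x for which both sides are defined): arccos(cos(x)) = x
Claim: arccos(cos(x)) = x.
Test a specific point where both sides are defined: x = -π/4.
LHS = arccos(cos(x)) ≈ 0.7854
RHS = x ≈ -0.7854
Since 0.7854 ≠ -0.7854, the equation fails at this point, so it cannot hold for every real x for which both sides are defined.
arccos only returns values in [0, π], so arccos(cos(x)) = x holds only for x in that interval, not for all real x.

Conclusion: No, this is NOT an identity.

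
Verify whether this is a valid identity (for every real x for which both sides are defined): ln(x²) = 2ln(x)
Yes, this is an identity.

Claim: ln(x²) = 2ln(x).
Reasoning: The right side requires x > 0. For x > 0, x² = (e^(ln x))² = e^(2ln x), so ln(x²) = 2ln(x). (For x < 0 the right side is undefined, so those values are outside the claim.)
So the two sides agree for every real x for which both sides are defined.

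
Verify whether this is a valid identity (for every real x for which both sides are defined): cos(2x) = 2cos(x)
Claim: cos(2x) = 2cos(x).
Test a specific point where both sides are defined: x = 2π/3.
LHS = cos(2x) ≈ -0.5000
RHS = 2cos(x) ≈ -1.0000
Since -0.5000 ≠ -1.0000, the equation fails at this point, so it cannot hold for every real x for which both sides are defined.
The correct double-angle formula is cos(2x) = cos²x - sin²x.

Conclusion: No, this is NOT an identity.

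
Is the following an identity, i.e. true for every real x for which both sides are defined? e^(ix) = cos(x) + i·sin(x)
Claim: e^(ix) = cos(x) + i·sin(x).
Reasoning: Euler's formula. Expand e^(ix) = Σ (ix)^k / k!. Since i² = -1, the even-k terms are Σ (-1)^m x^(2m)/(2m)! = cos(x) and the odd-k terms are i · Σ (-1)^m x^(2m+1)/(2m+1)! = i·sin(x).
So the two sides agree for every real x for which both sides are defined.

Conclusion: Yes, this is an identity.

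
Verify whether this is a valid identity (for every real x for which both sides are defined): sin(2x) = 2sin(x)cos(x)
Yes, this is an identity.

Claim: sin(2x) = 2sin(x)cos(x).
Reasoning: Put y = x in the addition formula sin(x+y) = sin(x)cos(y) + cos(x)sin(y): sin(2x) = sin(x)cos(x) + cos(x)sin(x) = 2sin(x)cos(x).
So the two sides agree for every real x for which both sides are defined.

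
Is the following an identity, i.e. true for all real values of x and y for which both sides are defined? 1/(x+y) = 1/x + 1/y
No, this is NOT an identity.

Claim: 1/(x+y) = 1/x + 1/y.
Test a specific point where both sides are defined: x = -1, y = 3/2.
LHS = 1/(x+y) ≈ 2.0000
RHS = 1/x + 1/y ≈ -0.3333
Since 2.0000 ≠ -0.3333, the equation fails at this point, so it cannot hold for all real values of x and y for which both sides are defined.
1/x + 1/y = (x+y)/(xy), which is not 1/(x+y).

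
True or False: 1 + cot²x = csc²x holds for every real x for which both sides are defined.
Claim: 1 + cot²x = csc²x.
Reasoning: Start from sin²x + cos²x = 1 and divide every term by sin²x (allowed wherever cot x and csc x are defined): 1 + cot²x = 1/sin²x = csc²x.
So the two sides agree for every real x for which both sides are defined.

Conclusion: True.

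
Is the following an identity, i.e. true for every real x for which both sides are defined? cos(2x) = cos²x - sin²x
Claim: cos(2x) = cos²x - sin²x.
Reasoning: Put y = x in the addition formula cos(x+y) = cos(x)cos(y) - sin(x)sin(y): cos(2x) = cos²x - sin²x.
So the two sides agree for every real x for which both sides are defined.

Conclusion: Yes, this is an identity.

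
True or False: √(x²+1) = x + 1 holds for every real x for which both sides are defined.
False.

Claim: √(x²+1) = x + 1.
Test a specific point where both sides are defined: x = 3.
LHS = √(x²+1) ≈ 3.1623
RHS = x + 1 ≈ 4.0000
Since 3.1623 ≠ 4.0000, the equation fails at this point, so it cannot hold for every real x for which both sides are defined.
(x+1)² = x² + 2x + 1 ≠ x² + 1 unless x = 0.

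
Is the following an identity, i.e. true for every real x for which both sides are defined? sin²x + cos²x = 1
Yes, this is an identity.

Claim: sin²x + cos²x = 1.
Reasoning: The point (cos x, sin x) lies on the unit circle X² + Y² = 1, so cos²x + sin²x = 1 for every real x.
So the two sides agree for every real x for which both sides are defined.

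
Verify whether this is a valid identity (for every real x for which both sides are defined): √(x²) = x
Claim: √(x²) = x.
Test a specific point where both sides are defined: x = -1.
LHS = √(x²) ≈ 1.0000
RHS = x ≈ -1.0000
Since 1.0000 ≠ -1.0000, the equation fails at this point, so it cannot hold for every real x for which both sides are defined.
√(x²) = |x|, which differs from x whenever x < 0 (both sides are defined for every real x).

Conclusion: No, this is NOT an identity.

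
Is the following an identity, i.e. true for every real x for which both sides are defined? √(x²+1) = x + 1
Claim: √(x²+1) = x + 1.
Test a specific point where both sides are defined: x = -1.
LHS = √(x²+1) ≈ 1.4142
RHS = x + 1 ≈ 0.0000
Since 1.4142 ≠ 0.0000, the equation fails at this point, so it cannot hold for every real x for which both sides are defined.
(x+1)² = x² + 2x + 1 ≠ x² + 1 unless x = 0.

Conclusion: No, this is NOT an identity.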